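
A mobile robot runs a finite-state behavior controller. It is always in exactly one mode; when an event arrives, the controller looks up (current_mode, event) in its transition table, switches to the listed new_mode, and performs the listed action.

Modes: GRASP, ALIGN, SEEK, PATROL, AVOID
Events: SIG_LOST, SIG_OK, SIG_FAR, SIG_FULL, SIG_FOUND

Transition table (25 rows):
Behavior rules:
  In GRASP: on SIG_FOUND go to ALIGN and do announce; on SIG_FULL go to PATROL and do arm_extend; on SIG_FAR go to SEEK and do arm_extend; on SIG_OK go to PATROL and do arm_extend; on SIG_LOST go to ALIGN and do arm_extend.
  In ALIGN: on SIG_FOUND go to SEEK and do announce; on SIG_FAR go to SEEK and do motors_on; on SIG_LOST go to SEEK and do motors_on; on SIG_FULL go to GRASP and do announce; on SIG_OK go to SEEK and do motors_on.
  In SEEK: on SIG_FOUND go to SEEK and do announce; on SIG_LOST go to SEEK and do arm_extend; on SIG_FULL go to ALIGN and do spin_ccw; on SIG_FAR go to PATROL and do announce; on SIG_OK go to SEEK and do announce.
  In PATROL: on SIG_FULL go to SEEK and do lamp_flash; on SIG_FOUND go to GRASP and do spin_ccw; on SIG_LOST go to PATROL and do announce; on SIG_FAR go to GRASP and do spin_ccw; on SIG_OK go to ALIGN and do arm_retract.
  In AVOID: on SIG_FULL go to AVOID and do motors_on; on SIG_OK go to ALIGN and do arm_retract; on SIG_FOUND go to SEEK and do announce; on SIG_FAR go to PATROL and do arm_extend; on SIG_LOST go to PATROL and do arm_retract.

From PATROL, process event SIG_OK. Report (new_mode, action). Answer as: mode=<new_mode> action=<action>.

mode=ALIGN action=arm_retract

current mode = PATROL; filter table to that mode:
  (PATROL, SIG_FULL) → (SEEK, lamp_flash)
  (PATROL, SIG_FOUND) → (GRASP, spin_ccw)
  (PATROL, SIG_LOST) → (PATROL, announce)
  (PATROL, SIG_FAR) → (GRASP, spin_ccw)
  (PATROL, SIG_OK) → (ALIGN, arm_retract)  ← event matches
event = SIG_OK selects (ALIGN, arm_retract)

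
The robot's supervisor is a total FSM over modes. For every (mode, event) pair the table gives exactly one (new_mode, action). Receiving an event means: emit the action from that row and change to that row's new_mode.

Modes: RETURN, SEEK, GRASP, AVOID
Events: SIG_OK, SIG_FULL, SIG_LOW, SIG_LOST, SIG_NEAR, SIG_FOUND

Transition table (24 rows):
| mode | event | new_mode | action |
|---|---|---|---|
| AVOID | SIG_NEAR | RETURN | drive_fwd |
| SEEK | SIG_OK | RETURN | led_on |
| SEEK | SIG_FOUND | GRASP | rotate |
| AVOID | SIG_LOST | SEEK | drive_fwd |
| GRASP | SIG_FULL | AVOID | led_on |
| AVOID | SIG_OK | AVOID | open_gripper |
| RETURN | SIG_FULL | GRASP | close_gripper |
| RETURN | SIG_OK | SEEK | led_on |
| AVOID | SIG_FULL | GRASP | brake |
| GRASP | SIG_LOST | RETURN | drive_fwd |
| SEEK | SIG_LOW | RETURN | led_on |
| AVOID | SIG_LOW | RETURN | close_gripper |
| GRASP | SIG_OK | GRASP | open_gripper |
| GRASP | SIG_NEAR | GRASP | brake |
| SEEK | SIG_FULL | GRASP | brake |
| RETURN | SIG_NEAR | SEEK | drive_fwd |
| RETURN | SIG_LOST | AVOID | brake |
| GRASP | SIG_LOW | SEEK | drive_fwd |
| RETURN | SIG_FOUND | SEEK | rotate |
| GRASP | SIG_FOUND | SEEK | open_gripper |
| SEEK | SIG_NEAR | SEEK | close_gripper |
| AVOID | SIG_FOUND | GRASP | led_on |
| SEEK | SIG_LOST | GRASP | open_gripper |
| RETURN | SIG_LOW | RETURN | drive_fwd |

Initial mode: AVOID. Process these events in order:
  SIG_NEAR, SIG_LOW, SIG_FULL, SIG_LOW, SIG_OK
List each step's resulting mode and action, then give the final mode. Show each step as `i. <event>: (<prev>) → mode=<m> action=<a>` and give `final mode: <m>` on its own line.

1. SIG_NEAR: (AVOID) → mode=RETURN action=drive_fwd
2. SIG_LOW: (RETURN) → mode=RETURN action=drive_fwd
3. SIG_FULL: (RETURN) → mode=GRASP action=close_gripper
4. SIG_LOW: (GRASP) → mode=SEEK action=drive_fwd
5. SIG_OK: (SEEK) → mode=RETURN action=led_on

final mode: RETURN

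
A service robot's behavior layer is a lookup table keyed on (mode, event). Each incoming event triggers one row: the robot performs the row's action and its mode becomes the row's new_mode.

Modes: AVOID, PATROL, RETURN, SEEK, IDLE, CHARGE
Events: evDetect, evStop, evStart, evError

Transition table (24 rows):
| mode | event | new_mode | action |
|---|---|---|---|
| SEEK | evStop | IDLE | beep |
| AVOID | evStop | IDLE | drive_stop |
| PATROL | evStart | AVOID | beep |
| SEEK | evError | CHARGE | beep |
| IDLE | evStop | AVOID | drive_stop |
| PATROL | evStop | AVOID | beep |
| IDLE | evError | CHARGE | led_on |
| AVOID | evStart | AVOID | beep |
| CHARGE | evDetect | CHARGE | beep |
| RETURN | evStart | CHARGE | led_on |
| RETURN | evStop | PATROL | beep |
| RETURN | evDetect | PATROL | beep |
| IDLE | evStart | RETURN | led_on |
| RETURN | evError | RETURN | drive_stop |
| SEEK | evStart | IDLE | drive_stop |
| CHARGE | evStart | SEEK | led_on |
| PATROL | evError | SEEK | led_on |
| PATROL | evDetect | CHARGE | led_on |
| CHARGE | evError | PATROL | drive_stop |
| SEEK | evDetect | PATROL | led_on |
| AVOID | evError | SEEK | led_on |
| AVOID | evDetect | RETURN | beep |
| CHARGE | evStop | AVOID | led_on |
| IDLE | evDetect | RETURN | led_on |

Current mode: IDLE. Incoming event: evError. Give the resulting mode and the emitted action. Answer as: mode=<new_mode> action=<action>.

mode=CHARGE action=led_on

current mode = IDLE; filter table to that mode:
  (IDLE, evStop) → (AVOID, drive_stop)
  (IDLE, evError) → (CHARGE, led_on)  ← event matches
  (IDLE, evStart) → (RETURN, led_on)
  (IDLE, evDetect) → (RETURN, led_on)
event = evError selects (CHARGE, led_on)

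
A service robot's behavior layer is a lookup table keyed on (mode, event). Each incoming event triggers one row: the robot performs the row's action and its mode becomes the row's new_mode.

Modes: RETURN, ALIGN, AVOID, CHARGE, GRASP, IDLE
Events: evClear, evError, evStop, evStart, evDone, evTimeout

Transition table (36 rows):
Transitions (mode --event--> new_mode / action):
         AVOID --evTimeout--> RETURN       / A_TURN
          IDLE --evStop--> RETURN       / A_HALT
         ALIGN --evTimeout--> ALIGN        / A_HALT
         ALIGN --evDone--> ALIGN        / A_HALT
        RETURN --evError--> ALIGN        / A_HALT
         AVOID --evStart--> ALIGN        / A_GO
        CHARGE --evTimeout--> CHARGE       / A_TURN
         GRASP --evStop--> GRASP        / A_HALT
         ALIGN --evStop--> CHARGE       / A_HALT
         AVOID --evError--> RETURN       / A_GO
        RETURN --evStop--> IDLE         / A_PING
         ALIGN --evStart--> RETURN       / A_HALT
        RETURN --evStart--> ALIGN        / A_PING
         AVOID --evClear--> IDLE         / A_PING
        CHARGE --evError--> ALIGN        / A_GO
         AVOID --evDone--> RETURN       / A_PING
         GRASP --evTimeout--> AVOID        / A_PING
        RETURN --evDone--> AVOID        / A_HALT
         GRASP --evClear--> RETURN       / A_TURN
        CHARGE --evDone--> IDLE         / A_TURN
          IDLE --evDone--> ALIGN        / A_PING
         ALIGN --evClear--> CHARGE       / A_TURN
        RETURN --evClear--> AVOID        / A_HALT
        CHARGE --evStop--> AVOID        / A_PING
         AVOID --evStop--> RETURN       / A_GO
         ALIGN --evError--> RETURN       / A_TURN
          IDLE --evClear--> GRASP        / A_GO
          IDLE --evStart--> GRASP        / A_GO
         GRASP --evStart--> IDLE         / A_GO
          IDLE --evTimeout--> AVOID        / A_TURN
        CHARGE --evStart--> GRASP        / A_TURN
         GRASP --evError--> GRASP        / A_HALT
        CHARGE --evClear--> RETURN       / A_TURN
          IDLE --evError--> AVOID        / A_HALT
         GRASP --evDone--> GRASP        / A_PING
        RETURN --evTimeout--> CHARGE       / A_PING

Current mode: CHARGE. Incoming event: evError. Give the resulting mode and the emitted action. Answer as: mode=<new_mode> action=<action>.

current mode = CHARGE; filter table to that mode:
  (CHARGE, evTimeout) → (CHARGE, A_TURN)
  (CHARGE, evError) → (ALIGN, A_GO)  ← event matches
  (CHARGE, evDone) → (IDLE, A_TURN)
  (CHARGE, evStop) → (AVOID, A_PING)
  (CHARGE, evStart) → (GRASP, A_TURN)
  (CHARGE, evClear) → (RETURN, A_TURN)
event = evError selects (ALIGN, A_GO)

mode=ALIGN action=A_GO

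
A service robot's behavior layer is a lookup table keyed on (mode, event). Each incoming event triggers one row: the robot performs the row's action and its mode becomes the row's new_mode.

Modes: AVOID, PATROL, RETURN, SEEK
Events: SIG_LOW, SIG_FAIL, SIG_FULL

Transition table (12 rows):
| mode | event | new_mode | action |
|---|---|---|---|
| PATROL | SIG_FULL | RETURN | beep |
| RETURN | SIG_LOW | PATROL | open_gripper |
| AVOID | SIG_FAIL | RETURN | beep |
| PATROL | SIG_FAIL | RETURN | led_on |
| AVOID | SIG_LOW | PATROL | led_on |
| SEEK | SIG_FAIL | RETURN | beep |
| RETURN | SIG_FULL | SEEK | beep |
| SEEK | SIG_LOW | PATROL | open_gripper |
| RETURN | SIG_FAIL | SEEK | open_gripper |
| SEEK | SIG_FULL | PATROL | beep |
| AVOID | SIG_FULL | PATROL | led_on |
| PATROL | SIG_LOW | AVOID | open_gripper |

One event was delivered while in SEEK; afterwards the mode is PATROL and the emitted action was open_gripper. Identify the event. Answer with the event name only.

try SIG_LOW: (SEEK, SIG_LOW) → (PATROL, open_gripper)  ← matches
try SIG_FAIL: (SEEK, SIG_FAIL) → (RETURN, beep)
try SIG_FULL: (SEEK, SIG_FULL) → (PATROL, beep)

SIG_LOW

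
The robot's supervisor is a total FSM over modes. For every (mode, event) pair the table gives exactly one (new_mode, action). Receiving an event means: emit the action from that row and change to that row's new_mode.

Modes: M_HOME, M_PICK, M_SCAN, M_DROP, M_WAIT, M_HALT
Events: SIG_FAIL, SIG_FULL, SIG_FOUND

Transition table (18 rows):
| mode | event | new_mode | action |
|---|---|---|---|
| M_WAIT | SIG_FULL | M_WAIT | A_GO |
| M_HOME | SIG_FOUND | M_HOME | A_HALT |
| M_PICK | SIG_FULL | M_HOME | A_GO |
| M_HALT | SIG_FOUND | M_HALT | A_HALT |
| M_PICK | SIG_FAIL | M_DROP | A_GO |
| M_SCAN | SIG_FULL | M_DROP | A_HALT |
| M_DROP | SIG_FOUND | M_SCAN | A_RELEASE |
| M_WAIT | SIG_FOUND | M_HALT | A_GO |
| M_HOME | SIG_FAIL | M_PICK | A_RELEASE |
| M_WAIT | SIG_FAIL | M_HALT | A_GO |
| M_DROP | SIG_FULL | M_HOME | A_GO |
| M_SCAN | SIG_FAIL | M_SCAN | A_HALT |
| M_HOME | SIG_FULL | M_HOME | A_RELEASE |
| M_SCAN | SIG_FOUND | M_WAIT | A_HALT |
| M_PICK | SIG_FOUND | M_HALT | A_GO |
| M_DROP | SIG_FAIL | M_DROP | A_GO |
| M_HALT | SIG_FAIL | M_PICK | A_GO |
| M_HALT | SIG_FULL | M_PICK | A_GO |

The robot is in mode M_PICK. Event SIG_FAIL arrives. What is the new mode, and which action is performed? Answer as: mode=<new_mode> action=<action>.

mode=M_DROP action=A_GO

current mode = M_PICK; filter table to that mode:
  (M_PICK, SIG_FULL) → (M_HOME, A_GO)
  (M_PICK, SIG_FAIL) → (M_DROP, A_GO)  ← event matches
  (M_PICK, SIG_FOUND) → (M_HALT, A_GO)
event = SIG_FAIL selects (M_DROP, A_GO)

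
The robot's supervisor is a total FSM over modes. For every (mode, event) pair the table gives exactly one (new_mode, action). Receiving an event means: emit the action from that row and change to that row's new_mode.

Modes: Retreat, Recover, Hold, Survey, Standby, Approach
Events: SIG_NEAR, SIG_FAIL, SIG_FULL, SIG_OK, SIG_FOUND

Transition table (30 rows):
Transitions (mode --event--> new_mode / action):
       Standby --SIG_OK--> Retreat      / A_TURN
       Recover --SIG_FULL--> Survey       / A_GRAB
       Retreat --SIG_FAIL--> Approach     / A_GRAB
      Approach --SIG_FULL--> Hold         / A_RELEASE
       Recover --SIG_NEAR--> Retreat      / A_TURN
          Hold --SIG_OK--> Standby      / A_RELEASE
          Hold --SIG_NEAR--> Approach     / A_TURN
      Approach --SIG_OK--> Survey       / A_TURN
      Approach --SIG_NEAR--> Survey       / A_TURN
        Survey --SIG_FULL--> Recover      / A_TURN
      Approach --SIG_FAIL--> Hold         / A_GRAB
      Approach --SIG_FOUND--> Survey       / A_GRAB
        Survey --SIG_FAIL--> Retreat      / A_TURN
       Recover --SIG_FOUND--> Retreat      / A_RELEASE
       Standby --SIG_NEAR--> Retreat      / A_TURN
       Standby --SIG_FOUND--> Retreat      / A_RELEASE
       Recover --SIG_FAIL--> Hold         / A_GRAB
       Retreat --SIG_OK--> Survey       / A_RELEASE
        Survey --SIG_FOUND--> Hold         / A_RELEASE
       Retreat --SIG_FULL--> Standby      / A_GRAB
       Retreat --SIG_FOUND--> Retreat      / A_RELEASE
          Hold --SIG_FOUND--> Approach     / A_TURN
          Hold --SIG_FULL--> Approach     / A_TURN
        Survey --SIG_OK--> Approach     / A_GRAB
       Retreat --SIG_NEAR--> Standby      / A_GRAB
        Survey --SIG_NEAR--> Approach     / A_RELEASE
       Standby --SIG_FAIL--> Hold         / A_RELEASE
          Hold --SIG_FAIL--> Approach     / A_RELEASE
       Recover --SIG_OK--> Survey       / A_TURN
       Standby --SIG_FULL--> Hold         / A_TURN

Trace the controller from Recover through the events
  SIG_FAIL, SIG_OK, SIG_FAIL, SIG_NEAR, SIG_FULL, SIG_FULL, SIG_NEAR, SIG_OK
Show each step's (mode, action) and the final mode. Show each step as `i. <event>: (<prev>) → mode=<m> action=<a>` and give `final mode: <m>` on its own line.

final mode: Approach

1. SIG_FAIL: (Recover) → mode=Hold action=A_GRAB
2. SIG_OK: (Hold) → mode=Standby action=A_RELEASE
3. SIG_FAIL: (Standby) → mode=Hold action=A_RELEASE
4. SIG_NEAR: (Hold) → mode=Approach action=A_TURN
5. SIG_FULL: (Approach) → mode=Hold action=A_RELEASE
6. SIG_FULL: (Hold) → mode=Approach action=A_TURN
7. SIG_NEAR: (Approach) → mode=Survey action=A_TURN
8. SIG_OK: (Survey) → mode=Approach action=A_GRAB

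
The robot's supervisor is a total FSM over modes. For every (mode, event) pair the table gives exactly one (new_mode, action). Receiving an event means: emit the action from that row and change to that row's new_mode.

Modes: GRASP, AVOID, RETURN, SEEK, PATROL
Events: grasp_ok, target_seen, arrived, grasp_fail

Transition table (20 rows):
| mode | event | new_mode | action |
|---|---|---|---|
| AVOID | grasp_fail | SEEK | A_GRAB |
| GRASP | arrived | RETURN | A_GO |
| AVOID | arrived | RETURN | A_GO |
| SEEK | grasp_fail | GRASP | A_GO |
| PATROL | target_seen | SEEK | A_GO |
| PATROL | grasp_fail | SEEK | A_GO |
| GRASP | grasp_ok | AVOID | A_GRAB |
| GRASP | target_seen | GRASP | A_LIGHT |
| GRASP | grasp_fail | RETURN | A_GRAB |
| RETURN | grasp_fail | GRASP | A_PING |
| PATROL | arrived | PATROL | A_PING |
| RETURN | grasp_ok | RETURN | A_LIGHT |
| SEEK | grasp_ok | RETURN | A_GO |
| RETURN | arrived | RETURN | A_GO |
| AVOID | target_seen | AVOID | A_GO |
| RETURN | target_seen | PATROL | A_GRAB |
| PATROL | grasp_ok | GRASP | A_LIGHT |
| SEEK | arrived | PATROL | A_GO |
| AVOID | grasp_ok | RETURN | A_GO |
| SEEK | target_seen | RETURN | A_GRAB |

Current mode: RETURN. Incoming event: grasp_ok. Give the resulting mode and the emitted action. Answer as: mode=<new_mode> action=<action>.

current mode = RETURN; filter table to that mode:
  (RETURN, grasp_fail) → (GRASP, A_PING)
  (RETURN, grasp_ok) → (RETURN, A_LIGHT)  ← event matches
  (RETURN, arrived) → (RETURN, A_GO)
  (RETURN, target_seen) → (PATROL, A_GRAB)
event = grasp_ok selects (RETURN, A_LIGHT)

mode=RETURN action=A_LIGHT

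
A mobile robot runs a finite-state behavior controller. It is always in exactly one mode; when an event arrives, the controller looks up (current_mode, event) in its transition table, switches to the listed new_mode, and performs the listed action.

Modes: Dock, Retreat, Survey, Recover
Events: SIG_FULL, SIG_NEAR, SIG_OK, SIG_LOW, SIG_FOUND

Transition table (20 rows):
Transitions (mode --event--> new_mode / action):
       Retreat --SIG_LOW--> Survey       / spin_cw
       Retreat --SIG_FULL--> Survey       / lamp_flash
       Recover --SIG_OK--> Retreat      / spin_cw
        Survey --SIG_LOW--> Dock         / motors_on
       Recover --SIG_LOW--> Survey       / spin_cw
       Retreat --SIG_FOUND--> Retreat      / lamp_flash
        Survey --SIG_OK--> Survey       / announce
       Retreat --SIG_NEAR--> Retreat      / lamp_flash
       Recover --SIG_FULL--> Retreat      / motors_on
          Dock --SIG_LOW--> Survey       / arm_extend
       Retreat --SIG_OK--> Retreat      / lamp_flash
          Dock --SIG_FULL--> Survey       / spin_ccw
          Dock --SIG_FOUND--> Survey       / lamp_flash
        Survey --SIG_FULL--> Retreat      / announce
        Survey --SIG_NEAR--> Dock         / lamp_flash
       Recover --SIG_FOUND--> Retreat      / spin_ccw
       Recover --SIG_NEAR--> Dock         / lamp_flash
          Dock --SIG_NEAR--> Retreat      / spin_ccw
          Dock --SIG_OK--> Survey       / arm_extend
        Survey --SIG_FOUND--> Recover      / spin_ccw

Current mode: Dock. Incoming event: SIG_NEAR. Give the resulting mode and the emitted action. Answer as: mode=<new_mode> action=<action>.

mode=Retreat action=spin_ccw

current mode = Dock; filter table to that mode:
  (Dock, SIG_LOW) → (Survey, arm_extend)
  (Dock, SIG_FULL) → (Survey, spin_ccw)
  (Dock, SIG_FOUND) → (Survey, lamp_flash)
  (Dock, SIG_NEAR) → (Retreat, spin_ccw)  ← event matches
  (Dock, SIG_OK) → (Survey, arm_extend)
event = SIG_NEAR selects (Retreat, spin_ccw)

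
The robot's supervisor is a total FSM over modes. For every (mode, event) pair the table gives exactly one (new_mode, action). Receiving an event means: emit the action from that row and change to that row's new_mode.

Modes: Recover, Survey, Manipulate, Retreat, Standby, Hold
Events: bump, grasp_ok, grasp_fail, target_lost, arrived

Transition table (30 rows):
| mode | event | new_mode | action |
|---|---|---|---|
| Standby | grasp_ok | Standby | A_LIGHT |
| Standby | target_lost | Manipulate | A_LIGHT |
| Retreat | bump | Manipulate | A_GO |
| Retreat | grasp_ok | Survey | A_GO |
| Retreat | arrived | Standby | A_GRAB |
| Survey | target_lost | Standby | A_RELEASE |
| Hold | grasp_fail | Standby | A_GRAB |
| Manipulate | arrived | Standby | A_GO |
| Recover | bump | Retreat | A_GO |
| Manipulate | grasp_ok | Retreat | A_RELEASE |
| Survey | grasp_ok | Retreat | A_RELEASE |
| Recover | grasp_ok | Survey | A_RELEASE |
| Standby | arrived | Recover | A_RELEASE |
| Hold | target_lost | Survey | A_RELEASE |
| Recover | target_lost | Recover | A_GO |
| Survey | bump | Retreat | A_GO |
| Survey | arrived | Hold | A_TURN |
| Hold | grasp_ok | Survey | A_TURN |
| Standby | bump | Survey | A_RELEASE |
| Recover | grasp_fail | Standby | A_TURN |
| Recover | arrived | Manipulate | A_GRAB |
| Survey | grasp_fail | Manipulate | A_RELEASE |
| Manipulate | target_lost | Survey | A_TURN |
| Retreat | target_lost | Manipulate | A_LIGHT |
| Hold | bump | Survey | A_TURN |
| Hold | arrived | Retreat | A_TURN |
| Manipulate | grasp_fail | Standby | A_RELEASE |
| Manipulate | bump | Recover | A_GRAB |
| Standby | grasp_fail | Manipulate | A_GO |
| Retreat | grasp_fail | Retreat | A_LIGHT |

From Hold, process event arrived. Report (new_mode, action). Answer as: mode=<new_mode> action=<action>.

current mode = Hold; filter table to that mode:
  (Hold, grasp_fail) → (Standby, A_GRAB)
  (Hold, target_lost) → (Survey, A_RELEASE)
  (Hold, grasp_ok) → (Survey, A_TURN)
  (Hold, bump) → (Survey, A_TURN)
  (Hold, arrived) → (Retreat, A_TURN)  ← event matches
event = arrived selects (Retreat, A_TURN)

mode=Retreat action=A_TURN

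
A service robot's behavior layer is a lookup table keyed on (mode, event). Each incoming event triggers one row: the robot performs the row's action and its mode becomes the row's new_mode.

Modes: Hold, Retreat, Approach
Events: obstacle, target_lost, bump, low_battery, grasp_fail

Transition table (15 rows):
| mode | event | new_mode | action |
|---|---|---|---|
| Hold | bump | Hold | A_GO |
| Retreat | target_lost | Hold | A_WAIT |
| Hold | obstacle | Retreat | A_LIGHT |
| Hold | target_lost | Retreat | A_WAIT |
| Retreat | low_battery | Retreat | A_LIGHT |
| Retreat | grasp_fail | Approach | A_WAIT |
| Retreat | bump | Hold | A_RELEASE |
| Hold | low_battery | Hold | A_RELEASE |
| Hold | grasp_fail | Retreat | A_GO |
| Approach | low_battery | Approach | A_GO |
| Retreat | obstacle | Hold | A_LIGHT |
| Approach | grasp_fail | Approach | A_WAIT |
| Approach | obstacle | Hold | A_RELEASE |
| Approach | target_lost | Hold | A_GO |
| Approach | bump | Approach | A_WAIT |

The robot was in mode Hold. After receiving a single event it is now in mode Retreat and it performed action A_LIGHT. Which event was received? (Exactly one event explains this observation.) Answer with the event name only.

obstacle

try obstacle: (Hold, obstacle) → (Retreat, A_LIGHT)  ← matches
try target_lost: (Hold, target_lost) → (Retreat, A_WAIT)
try bump: (Hold, bump) → (Hold, A_GO)
try low_battery: (Hold, low_battery) → (Hold, A_RELEASE)
try grasp_fail: (Hold, grasp_fail) → (Retreat, A_GO)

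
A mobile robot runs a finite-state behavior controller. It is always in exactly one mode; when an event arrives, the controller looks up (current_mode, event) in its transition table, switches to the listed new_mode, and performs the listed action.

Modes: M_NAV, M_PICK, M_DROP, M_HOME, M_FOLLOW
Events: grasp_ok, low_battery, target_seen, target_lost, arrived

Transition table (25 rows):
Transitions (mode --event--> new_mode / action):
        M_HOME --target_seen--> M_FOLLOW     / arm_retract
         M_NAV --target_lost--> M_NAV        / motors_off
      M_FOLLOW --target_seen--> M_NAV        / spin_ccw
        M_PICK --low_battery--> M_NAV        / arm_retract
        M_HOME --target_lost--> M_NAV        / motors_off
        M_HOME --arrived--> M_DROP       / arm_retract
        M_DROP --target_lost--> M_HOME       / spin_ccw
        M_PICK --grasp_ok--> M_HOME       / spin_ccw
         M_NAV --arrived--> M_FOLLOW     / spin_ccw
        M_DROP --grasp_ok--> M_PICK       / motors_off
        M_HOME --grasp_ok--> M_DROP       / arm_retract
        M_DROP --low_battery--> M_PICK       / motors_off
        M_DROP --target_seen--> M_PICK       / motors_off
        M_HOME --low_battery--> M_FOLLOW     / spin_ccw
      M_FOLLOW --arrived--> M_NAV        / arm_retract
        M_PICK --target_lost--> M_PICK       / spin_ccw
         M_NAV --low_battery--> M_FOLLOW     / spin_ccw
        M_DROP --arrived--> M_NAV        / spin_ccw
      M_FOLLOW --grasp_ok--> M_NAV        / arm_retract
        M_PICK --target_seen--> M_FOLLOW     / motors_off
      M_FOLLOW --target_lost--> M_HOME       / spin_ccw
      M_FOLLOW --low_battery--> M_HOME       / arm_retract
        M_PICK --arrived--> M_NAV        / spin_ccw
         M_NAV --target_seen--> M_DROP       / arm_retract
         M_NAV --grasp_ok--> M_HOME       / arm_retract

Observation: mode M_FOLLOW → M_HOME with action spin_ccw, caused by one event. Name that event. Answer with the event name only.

try grasp_ok: (M_FOLLOW, grasp_ok) → (M_NAV, arm_retract)
try low_battery: (M_FOLLOW, low_battery) → (M_HOME, arm_retract)
try target_seen: (M_FOLLOW, target_seen) → (M_NAV, spin_ccw)
try target_lost: (M_FOLLOW, target_lost) → (M_HOME, spin_ccw)  ← matches
try arrived: (M_FOLLOW, arrived) → (M_NAV, arm_retract)

target_lost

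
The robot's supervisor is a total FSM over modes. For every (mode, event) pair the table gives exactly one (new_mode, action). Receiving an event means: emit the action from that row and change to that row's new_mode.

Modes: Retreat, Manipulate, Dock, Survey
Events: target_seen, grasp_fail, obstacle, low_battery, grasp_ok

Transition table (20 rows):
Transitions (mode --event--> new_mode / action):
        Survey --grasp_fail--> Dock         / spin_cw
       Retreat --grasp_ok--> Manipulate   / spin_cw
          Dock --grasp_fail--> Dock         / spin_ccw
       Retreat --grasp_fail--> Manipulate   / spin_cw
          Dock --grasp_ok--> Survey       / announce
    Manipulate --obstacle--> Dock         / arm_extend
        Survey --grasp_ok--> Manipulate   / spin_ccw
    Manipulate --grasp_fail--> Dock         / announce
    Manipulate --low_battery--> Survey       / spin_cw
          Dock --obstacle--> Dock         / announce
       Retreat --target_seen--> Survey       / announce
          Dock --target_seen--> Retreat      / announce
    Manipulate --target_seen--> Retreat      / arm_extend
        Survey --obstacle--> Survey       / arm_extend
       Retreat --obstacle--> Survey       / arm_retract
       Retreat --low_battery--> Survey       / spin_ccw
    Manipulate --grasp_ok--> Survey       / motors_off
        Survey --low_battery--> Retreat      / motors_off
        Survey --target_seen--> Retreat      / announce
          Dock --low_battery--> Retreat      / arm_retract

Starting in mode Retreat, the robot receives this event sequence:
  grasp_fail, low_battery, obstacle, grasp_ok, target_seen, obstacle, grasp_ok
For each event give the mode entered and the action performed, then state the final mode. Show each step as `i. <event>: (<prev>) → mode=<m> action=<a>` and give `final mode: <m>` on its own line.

final mode: Manipulate

1. grasp_fail: (Retreat) → mode=Manipulate action=spin_cw
2. low_battery: (Manipulate) → mode=Survey action=spin_cw
3. obstacle: (Survey) → mode=Survey action=arm_extend
4. grasp_ok: (Survey) → mode=Manipulate action=spin_ccw
5. target_seen: (Manipulate) → mode=Retreat action=arm_extend
6. obstacle: (Retreat) → mode=Survey action=arm_retract
7. grasp_ok: (Survey) → mode=Manipulate action=spin_ccw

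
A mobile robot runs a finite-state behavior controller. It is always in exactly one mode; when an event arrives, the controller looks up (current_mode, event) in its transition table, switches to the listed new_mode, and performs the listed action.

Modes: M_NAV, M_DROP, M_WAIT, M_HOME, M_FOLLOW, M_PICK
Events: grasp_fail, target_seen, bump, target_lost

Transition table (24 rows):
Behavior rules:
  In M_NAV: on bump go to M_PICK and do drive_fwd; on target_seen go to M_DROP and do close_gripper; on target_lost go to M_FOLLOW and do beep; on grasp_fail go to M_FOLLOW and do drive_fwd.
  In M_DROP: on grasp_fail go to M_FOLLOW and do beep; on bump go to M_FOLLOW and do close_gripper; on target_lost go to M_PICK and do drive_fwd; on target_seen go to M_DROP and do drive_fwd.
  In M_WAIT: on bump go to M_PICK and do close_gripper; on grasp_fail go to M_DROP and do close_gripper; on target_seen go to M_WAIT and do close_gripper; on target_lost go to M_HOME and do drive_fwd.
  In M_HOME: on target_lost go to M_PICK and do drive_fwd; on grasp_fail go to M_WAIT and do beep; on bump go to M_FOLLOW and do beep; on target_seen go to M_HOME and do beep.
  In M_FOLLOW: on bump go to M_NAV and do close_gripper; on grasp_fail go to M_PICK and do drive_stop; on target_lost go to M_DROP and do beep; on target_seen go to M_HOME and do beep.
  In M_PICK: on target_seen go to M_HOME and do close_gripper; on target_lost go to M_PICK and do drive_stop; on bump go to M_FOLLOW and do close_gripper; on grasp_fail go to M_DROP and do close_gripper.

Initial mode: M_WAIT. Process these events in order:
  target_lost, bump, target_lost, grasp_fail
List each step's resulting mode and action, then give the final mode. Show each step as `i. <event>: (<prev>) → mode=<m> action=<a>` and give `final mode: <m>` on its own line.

1. target_lost: (M_WAIT) → mode=M_HOME action=drive_fwd
2. bump: (M_HOME) → mode=M_FOLLOW action=beep
3. target_lost: (M_FOLLOW) → mode=M_DROP action=beep
4. grasp_fail: (M_DROP) → mode=M_FOLLOW action=beep

final mode: M_FOLLOW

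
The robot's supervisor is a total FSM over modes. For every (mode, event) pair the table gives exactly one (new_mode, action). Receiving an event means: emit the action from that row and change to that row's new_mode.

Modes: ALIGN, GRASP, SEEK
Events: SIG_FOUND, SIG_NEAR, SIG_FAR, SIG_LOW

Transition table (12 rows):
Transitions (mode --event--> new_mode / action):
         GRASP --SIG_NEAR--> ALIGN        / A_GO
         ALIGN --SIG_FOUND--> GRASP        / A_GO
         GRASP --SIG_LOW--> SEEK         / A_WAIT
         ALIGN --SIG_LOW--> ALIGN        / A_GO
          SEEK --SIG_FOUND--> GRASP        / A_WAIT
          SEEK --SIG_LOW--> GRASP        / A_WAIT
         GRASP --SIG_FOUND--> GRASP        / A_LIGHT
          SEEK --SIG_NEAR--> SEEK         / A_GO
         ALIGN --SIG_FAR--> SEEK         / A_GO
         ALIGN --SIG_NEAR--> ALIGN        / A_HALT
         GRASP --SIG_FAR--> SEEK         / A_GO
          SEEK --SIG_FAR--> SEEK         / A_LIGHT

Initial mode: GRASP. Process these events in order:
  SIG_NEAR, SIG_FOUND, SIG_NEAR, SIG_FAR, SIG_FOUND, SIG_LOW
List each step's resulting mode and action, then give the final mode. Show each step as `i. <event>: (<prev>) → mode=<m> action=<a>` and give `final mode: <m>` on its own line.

1. SIG_NEAR: (GRASP) → mode=ALIGN action=A_GO
2. SIG_FOUND: (ALIGN) → mode=GRASP action=A_GO
3. SIG_NEAR: (GRASP) → mode=ALIGN action=A_GO
4. SIG_FAR: (ALIGN) → mode=SEEK action=A_GO
5. SIG_FOUND: (SEEK) → mode=GRASP action=A_WAIT
6. SIG_LOW: (GRASP) → mode=SEEK action=A_WAIT

final mode: SEEK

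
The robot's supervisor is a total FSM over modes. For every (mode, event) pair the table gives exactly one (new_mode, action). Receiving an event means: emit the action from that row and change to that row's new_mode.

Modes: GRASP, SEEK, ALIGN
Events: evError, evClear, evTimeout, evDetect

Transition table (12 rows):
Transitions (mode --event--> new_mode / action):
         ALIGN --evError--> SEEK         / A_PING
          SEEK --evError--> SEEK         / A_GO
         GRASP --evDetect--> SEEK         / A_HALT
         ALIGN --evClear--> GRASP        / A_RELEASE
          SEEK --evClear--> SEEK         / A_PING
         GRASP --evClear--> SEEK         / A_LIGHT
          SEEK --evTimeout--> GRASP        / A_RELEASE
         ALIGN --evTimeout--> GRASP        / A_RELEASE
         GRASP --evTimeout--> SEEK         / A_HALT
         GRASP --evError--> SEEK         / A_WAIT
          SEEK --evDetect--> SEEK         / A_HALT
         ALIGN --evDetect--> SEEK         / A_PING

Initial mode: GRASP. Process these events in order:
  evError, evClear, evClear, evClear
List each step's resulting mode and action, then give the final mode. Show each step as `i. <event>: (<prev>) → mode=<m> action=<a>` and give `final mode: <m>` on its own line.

final mode: SEEK

1. evError: (GRASP) → mode=SEEK action=A_WAIT
2. evClear: (SEEK) → mode=SEEK action=A_PING
3. evClear: (SEEK) → mode=SEEK action=A_PING
4. evClear: (SEEK) → mode=SEEK action=A_PING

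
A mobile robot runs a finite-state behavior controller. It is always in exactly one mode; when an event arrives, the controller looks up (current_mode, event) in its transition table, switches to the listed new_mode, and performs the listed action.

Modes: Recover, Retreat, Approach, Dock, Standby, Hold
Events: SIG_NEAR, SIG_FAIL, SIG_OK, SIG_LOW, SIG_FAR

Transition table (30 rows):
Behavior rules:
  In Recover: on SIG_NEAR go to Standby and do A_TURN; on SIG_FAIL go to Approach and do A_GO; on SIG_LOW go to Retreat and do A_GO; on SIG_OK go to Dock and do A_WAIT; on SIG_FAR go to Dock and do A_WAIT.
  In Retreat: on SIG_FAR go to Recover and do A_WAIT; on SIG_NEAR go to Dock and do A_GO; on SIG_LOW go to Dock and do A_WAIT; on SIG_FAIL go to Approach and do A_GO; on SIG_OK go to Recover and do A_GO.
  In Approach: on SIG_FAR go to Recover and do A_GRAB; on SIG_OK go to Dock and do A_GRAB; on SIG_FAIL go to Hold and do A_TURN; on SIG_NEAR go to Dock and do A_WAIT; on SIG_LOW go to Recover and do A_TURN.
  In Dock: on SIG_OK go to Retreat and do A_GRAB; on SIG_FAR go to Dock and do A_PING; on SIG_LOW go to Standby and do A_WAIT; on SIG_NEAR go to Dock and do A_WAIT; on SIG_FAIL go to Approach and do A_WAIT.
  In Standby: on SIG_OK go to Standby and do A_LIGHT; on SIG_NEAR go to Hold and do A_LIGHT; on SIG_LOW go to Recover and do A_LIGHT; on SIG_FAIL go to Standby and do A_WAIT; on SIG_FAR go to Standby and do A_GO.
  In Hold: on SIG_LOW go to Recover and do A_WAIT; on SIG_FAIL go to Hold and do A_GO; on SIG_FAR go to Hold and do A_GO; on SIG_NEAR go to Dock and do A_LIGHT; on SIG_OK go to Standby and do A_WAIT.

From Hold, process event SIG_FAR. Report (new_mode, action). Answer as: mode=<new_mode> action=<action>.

current mode = Hold; filter table to that mode:
  (Hold, SIG_LOW) → (Recover, A_WAIT)
  (Hold, SIG_FAIL) → (Hold, A_GO)
  (Hold, SIG_FAR) → (Hold, A_GO)  ← event matches
  (Hold, SIG_NEAR) → (Dock, A_LIGHT)
  (Hold, SIG_OK) → (Standby, A_WAIT)
event = SIG_FAR selects (Hold, A_GO)

mode=Hold action=A_GO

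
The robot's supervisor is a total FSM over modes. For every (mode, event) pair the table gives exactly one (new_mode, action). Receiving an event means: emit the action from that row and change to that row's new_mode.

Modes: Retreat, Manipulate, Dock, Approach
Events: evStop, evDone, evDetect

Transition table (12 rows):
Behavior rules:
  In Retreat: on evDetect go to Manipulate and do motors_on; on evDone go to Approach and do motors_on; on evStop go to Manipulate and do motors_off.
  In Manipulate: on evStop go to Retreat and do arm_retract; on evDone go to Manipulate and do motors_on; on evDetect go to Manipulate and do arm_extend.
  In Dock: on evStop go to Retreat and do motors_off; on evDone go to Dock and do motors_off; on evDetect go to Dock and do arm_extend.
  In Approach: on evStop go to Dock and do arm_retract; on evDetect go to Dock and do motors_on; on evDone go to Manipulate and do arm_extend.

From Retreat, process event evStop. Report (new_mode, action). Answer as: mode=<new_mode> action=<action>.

current mode = Retreat; filter table to that mode:
  (Retreat, evDetect) → (Manipulate, motors_on)
  (Retreat, evDone) → (Approach, motors_on)
  (Retreat, evStop) → (Manipulate, motors_off)  ← event matches
event = evStop selects (Manipulate, motors_off)

mode=Manipulate action=motors_off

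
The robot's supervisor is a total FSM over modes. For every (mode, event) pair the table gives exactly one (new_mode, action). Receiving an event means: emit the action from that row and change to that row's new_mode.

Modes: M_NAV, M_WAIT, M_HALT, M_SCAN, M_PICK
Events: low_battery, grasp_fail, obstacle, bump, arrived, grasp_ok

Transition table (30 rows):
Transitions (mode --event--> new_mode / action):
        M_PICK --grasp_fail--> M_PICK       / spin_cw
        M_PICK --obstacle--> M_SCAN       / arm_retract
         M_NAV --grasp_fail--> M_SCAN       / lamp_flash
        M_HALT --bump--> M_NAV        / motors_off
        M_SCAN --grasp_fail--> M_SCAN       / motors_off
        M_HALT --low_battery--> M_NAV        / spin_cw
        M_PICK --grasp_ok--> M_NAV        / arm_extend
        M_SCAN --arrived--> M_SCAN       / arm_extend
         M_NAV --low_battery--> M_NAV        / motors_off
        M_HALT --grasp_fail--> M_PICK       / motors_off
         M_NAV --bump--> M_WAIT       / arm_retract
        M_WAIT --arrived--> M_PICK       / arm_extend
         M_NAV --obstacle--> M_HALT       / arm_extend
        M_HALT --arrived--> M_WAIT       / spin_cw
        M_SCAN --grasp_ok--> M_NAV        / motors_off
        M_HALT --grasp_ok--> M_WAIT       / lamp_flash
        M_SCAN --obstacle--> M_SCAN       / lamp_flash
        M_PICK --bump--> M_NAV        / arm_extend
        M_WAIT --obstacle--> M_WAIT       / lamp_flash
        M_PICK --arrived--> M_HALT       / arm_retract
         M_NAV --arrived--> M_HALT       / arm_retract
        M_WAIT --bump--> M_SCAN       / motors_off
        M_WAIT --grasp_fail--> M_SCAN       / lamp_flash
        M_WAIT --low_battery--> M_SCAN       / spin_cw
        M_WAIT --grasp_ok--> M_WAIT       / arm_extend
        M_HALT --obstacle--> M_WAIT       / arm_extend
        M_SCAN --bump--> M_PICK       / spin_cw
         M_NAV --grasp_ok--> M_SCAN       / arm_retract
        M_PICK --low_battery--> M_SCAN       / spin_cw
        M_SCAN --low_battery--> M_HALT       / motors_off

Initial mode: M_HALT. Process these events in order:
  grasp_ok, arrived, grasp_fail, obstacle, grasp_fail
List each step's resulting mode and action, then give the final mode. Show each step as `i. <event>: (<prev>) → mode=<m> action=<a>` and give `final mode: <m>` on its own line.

1. grasp_ok: (M_HALT) → mode=M_WAIT action=lamp_flash
2. arrived: (M_WAIT) → mode=M_PICK action=arm_extend
3. grasp_fail: (M_PICK) → mode=M_PICK action=spin_cw
4. obstacle: (M_PICK) → mode=M_SCAN action=arm_retract
5. grasp_fail: (M_SCAN) → mode=M_SCAN action=motors_off

final mode: M_SCAN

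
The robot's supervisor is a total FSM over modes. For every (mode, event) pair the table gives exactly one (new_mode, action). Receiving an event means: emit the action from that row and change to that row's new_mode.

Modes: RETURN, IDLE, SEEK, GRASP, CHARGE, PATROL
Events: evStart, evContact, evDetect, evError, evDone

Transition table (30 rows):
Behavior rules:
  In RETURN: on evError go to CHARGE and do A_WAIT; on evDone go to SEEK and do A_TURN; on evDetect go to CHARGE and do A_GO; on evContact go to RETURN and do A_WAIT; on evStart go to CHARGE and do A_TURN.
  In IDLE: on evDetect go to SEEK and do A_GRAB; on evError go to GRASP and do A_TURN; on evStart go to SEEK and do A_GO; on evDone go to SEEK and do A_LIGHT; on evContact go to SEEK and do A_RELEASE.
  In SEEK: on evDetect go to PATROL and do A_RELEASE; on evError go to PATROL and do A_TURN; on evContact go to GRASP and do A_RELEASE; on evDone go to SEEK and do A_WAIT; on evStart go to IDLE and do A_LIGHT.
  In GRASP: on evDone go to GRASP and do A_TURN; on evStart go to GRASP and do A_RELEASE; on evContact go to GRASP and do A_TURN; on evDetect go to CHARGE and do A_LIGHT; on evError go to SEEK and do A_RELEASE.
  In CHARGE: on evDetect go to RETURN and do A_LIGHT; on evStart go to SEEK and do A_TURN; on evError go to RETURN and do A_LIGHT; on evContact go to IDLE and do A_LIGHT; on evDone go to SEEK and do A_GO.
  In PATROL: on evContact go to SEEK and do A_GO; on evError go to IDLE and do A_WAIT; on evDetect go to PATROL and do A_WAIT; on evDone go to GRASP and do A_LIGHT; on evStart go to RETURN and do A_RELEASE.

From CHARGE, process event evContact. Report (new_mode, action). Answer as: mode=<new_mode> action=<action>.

mode=IDLE action=A_LIGHT

current mode = CHARGE; filter table to that mode:
  (CHARGE, evDetect) → (RETURN, A_LIGHT)
  (CHARGE, evStart) → (SEEK, A_TURN)
  (CHARGE, evError) → (RETURN, A_LIGHT)
  (CHARGE, evContact) → (IDLE, A_LIGHT)  ← event matches
  (CHARGE, evDone) → (SEEK, A_GO)
event = evContact selects (IDLE, A_LIGHT)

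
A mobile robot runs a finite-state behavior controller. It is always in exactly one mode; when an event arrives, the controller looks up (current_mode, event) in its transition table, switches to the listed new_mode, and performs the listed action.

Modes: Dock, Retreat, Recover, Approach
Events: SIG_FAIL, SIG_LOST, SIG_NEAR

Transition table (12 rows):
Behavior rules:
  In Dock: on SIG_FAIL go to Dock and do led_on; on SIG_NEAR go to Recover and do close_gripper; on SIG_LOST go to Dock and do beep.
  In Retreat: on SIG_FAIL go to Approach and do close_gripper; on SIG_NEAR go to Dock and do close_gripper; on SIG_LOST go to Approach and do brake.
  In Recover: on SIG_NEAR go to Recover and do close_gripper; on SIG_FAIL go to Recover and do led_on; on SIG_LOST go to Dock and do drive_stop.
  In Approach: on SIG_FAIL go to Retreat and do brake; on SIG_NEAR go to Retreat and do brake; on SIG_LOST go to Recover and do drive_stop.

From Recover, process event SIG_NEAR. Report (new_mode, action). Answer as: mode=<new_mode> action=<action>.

mode=Recover action=close_gripper

current mode = Recover; filter table to that mode:
  (Recover, SIG_NEAR) → (Recover, close_gripper)  ← event matches
  (Recover, SIG_FAIL) → (Recover, led_on)
  (Recover, SIG_LOST) → (Dock, drive_stop)
event = SIG_NEAR selects (Recover, close_gripper)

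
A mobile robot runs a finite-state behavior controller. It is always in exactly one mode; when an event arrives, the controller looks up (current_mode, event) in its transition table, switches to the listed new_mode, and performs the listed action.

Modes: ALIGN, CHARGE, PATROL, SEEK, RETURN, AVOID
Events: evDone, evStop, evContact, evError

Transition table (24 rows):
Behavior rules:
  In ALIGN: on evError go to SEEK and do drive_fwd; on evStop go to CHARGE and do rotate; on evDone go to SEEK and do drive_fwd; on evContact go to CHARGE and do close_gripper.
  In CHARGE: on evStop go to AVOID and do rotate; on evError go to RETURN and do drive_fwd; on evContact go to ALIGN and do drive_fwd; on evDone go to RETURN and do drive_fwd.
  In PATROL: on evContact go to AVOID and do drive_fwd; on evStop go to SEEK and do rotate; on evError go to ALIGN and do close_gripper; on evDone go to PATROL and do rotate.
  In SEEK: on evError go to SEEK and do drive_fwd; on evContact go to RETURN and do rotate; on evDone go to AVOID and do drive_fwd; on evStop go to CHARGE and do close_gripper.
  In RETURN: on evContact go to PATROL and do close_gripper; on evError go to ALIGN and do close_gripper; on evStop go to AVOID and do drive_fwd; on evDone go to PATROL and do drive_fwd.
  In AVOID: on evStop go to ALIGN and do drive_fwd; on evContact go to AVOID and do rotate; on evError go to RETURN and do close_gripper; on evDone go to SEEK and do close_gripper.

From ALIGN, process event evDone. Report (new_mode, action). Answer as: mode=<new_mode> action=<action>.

mode=SEEK action=drive_fwd

current mode = ALIGN; filter table to that mode:
  (ALIGN, evError) → (SEEK, drive_fwd)
  (ALIGN, evStop) → (CHARGE, rotate)
  (ALIGN, evDone) → (SEEK, drive_fwd)  ← event matches
  (ALIGN, evContact) → (CHARGE, close_gripper)
event = evDone selects (SEEK, drive_fwd)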